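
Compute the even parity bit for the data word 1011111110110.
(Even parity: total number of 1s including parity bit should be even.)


Number of 1s in data: 10
Parity bit: 0

0


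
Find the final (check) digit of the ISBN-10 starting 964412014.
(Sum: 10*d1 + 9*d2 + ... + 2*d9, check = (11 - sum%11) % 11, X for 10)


Weighted sum: 231
231 mod 11 = 0

Check digit: 0


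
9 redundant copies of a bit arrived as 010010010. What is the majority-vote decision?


Ones: 3 out of 9
Threshold: 5

0 (3/9 voted 1)


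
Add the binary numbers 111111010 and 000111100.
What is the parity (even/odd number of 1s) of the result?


111111010 = 506
000111100 = 60
Sum = 566 = 1000110110
1s count = 5

odd parity (5 ones in 1000110110)


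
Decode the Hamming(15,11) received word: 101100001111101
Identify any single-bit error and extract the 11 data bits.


Syndrome = 0: no error detected

Data: 10001111101 (no errors)


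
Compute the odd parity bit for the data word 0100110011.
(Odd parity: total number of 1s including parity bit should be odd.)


Number of 1s in data: 5
Parity bit: 0

0


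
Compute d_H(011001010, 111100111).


XOR: 100101101
Count of 1s: 5

5


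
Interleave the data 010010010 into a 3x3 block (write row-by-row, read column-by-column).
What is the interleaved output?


Matrix:
  010
  010
  010
Read columns: 000111000

000111000


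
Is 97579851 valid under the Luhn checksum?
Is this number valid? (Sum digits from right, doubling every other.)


Luhn sum = 43
43 mod 10 = 3

Invalid (Luhn sum mod 10 = 3)


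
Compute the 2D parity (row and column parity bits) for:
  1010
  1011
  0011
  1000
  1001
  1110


Row parities: 010101
Column parities: 1101

Row P: 010101, Col P: 1101, Corner: 1


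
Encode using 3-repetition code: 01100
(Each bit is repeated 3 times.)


Each bit -> 3 copies

000111111000000


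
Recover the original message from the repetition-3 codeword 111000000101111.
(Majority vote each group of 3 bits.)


Groups: 111, 000, 000, 101, 111
Majority votes: 10011

10011


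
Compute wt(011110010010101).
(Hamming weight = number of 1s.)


Counting 1s in 011110010010101

8


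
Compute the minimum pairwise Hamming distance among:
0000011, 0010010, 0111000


Comparing all pairs, minimum distance: 2
Can detect 1 errors, correct 0 errors

2


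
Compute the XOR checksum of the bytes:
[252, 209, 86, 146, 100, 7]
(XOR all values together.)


XOR chain: 252 ^ 209 ^ 86 ^ 146 ^ 100 ^ 7 = 138

138


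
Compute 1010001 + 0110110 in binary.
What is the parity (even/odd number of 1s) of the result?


1010001 = 81
0110110 = 54
Sum = 135 = 10000111
1s count = 4

even parity (4 ones in 10000111)


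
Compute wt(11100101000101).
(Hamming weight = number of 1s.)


Counting 1s in 11100101000101

7


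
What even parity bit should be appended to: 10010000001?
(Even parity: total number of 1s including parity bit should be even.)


Number of 1s in data: 3
Parity bit: 1

1


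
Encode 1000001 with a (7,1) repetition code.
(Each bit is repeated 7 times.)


Each bit -> 7 copies

1111111000000000000000000000000000000000001111111


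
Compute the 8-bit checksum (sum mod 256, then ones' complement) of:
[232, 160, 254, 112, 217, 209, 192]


Sum = 1376 mod 256 = 96
Complement = 159

159


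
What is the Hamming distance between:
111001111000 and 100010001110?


XOR: 011011110110
Count of 1s: 8

8


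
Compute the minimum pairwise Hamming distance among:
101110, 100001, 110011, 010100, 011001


Comparing all pairs, minimum distance: 2
Can detect 1 errors, correct 0 errors

2


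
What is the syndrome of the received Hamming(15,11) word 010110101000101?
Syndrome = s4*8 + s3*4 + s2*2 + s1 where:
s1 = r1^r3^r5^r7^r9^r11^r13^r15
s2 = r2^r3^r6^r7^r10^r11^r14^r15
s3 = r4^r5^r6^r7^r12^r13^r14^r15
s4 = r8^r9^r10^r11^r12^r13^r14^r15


s1=1, s2=1, s3=1, s4=1

Syndrome = 15 (error at position 15)


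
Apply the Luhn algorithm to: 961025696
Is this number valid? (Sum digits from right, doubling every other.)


Luhn sum = 37
37 mod 10 = 7

Invalid (Luhn sum mod 10 = 7)


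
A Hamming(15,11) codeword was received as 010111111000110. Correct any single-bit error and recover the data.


Syndrome = 0: no error detected

Data: 01111000110 (no errors)


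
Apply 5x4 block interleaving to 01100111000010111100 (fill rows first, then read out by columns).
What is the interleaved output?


Matrix:
  0110
  0111
  0000
  1011
  1100
Read columns: 00011110011101001010

00011110011101001010


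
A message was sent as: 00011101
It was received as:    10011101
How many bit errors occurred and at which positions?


XOR: 10000000

1 error(s) at position(s): 0


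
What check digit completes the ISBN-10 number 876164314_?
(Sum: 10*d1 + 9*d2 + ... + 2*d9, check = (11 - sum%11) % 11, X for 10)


Weighted sum: 277
277 mod 11 = 2

Check digit: 9


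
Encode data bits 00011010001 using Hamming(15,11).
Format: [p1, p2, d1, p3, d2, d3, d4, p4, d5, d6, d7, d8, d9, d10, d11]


Parity bits: p1=0, p2=1, p3=0, p4=1

010000111010001


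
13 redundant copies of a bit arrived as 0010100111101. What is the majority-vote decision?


Ones: 7 out of 13
Threshold: 7

1 (7/13 voted 1)


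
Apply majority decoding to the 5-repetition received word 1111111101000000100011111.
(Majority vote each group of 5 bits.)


Groups: 11111, 11101, 00000, 01000, 11111
Majority votes: 11001

11001


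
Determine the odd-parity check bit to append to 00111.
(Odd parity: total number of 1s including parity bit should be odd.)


Number of 1s in data: 3
Parity bit: 0

0


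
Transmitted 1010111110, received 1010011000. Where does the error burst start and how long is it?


XOR: 0000100110

Burst at position 4, length 5


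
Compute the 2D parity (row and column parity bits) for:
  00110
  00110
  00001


Row parities: 001
Column parities: 00001

Row P: 001, Col P: 00001, Corner: 1


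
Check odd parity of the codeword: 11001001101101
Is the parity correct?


Number of 1s: 8

No, parity error (8 ones)


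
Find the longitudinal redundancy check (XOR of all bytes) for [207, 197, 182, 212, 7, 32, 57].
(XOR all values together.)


XOR chain: 207 ^ 197 ^ 182 ^ 212 ^ 7 ^ 32 ^ 57 = 118

118


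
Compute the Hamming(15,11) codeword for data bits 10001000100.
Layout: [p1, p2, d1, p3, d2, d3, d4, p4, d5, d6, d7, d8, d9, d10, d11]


Parity bits: p1=1, p2=1, p3=1, p4=0

111100001000100


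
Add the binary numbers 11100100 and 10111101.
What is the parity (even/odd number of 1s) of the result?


11100100 = 228
10111101 = 189
Sum = 417 = 110100001
1s count = 4

even parity (4 ones in 110100001)


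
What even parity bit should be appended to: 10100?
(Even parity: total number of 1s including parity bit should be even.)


Number of 1s in data: 2
Parity bit: 0

0


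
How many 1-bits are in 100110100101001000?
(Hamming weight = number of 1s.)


Counting 1s in 100110100101001000

7


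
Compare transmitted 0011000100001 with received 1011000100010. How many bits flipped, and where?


XOR: 1000000000011

3 error(s) at position(s): 0, 11, 12


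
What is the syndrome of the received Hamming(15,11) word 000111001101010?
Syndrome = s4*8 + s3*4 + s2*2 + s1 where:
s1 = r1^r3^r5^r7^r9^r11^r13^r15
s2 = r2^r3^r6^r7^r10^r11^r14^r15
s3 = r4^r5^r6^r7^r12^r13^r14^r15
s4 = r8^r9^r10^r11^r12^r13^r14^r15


s1=0, s2=1, s3=1, s4=0

Syndrome = 6 (error at position 6)


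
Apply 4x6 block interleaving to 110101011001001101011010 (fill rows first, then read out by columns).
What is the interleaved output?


Matrix:
  110101
  011001
  001101
  011010
Read columns: 100011010111101000011110

100011010111101000011110


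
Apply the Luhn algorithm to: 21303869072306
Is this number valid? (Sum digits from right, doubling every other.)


Luhn sum = 57
57 mod 10 = 7

Invalid (Luhn sum mod 10 = 7)


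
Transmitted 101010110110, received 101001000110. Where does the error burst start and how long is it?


XOR: 000011110000

Burst at position 4, length 4


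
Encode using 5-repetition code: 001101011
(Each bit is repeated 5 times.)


Each bit -> 5 copies

000000000011111111110000011111000001111111111


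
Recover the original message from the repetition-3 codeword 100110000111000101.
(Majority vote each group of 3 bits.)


Groups: 100, 110, 000, 111, 000, 101
Majority votes: 010101

010101


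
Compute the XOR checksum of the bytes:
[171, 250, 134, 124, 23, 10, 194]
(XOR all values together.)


XOR chain: 171 ^ 250 ^ 134 ^ 124 ^ 23 ^ 10 ^ 194 = 116

116


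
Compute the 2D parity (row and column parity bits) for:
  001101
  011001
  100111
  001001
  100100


Row parities: 11000
Column parities: 011110

Row P: 11000, Col P: 011110, Corner: 0


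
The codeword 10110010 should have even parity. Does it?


Number of 1s: 4

Yes, parity is correct (4 ones)


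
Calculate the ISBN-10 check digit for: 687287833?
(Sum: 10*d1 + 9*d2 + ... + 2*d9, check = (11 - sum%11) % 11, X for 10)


Weighted sum: 332
332 mod 11 = 2

Check digit: 9


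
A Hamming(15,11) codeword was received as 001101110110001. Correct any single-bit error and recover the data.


Syndrome = 0: no error detected

Data: 10110110001 (no errors)


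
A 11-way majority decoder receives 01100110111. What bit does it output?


Ones: 7 out of 11
Threshold: 6

1 (7/11 voted 1)


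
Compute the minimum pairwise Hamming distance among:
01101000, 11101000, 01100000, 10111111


Comparing all pairs, minimum distance: 1
Can detect 0 errors, correct 0 errors

1


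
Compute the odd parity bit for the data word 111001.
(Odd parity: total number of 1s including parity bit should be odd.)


Number of 1s in data: 4
Parity bit: 1

1


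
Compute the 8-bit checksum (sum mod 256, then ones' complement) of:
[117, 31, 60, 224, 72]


Sum = 504 mod 256 = 248
Complement = 7

7


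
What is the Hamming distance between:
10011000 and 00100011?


XOR: 10111011
Count of 1s: 6

6


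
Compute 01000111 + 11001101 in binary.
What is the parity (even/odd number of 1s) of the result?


01000111 = 71
11001101 = 205
Sum = 276 = 100010100
1s count = 3

odd parity (3 ones in 100010100)


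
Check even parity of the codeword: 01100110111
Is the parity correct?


Number of 1s: 7

No, parity error (7 ones)


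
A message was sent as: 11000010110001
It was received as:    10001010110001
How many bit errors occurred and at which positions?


XOR: 01001000000000

2 error(s) at position(s): 1, 4


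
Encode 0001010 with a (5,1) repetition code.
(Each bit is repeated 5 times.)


Each bit -> 5 copies

00000000000000011111000001111100000


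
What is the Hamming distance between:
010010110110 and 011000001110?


XOR: 001010111000
Count of 1s: 5

5


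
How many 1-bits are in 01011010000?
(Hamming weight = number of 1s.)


Counting 1s in 01011010000

4


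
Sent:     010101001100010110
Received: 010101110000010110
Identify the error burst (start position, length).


XOR: 000000111100000000

Burst at position 6, length 4


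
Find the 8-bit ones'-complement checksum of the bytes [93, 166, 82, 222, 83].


Sum = 646 mod 256 = 134
Complement = 121

121


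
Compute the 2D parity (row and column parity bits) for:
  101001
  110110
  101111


Row parities: 101
Column parities: 110000

Row P: 101, Col P: 110000, Corner: 0


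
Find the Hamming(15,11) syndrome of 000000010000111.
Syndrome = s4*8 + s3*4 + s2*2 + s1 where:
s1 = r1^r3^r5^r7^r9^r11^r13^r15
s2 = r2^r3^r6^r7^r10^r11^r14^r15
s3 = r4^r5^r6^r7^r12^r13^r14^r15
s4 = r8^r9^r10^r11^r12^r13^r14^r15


s1=0, s2=0, s3=1, s4=0

Syndrome = 4 (error at position 4)


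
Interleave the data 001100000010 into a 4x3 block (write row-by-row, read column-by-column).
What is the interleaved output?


Matrix:
  001
  100
  000
  010
Read columns: 010000011000

010000011000


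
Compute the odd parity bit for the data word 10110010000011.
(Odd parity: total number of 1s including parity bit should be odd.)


Number of 1s in data: 6
Parity bit: 1

1


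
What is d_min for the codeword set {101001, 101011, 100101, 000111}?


Comparing all pairs, minimum distance: 1
Can detect 0 errors, correct 0 errors

1


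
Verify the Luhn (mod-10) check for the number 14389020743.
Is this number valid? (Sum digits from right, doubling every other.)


Luhn sum = 48
48 mod 10 = 8

Invalid (Luhn sum mod 10 = 8)


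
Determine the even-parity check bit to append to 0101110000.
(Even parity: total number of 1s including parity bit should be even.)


Number of 1s in data: 4
Parity bit: 0

0


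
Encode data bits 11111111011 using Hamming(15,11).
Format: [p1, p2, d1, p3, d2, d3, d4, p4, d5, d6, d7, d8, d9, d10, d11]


Parity bits: p1=0, p2=1, p3=0, p4=0

011011101111011


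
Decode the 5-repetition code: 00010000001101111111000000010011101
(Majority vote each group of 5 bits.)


Groups: 00010, 00000, 11011, 11111, 00000, 00100, 11101
Majority votes: 0011001

0011001


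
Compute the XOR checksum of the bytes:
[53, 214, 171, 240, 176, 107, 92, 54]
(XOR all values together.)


XOR chain: 53 ^ 214 ^ 171 ^ 240 ^ 176 ^ 107 ^ 92 ^ 54 = 9

9


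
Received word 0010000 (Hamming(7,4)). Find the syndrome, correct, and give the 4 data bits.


Syndrome = 3: error at position 3

Data: 0000 (corrected bit 3)


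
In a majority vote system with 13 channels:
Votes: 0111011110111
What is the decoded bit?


Ones: 10 out of 13
Threshold: 7

1 (10/13 voted 1)


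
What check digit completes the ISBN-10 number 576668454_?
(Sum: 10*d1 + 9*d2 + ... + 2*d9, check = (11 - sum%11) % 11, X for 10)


Weighted sum: 318
318 mod 11 = 10

Check digit: 1


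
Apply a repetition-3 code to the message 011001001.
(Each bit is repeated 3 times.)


Each bit -> 3 copies

000111111000000111000000111


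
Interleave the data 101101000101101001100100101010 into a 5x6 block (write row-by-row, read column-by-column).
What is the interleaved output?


Matrix:
  101101
  000101
  101001
  100100
  101010
Read columns: 101110000010101110100000111100

101110000010101110100000111100


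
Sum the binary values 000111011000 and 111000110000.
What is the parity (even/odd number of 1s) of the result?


000111011000 = 472
111000110000 = 3632
Sum = 4104 = 1000000001000
1s count = 2

even parity (2 ones in 1000000001000)


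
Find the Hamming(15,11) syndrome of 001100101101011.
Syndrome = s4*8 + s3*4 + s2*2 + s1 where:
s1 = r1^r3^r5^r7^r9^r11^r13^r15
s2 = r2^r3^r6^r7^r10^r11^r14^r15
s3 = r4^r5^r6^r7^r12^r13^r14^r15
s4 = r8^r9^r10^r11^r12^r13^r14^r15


s1=0, s2=1, s3=1, s4=1

Syndrome = 14 (error at position 14)


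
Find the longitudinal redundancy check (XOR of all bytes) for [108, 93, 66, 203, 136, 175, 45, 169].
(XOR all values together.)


XOR chain: 108 ^ 93 ^ 66 ^ 203 ^ 136 ^ 175 ^ 45 ^ 169 = 27

27


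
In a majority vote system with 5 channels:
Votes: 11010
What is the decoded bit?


Ones: 3 out of 5
Threshold: 3

1 (3/5 voted 1)


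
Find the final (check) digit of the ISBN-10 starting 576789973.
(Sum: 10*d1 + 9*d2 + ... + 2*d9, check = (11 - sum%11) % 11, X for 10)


Weighted sum: 366
366 mod 11 = 3

Check digit: 8


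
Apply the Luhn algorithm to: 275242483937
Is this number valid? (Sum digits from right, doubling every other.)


Luhn sum = 68
68 mod 10 = 8

Invalid (Luhn sum mod 10 = 8)


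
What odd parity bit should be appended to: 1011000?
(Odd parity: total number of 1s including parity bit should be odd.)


Number of 1s in data: 3
Parity bit: 0

0


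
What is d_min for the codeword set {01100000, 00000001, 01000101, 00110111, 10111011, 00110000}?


Comparing all pairs, minimum distance: 2
Can detect 1 errors, correct 0 errors

2


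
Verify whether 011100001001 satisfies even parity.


Number of 1s: 5

No, parity error (5 ones)


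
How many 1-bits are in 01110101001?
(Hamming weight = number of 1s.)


Counting 1s in 01110101001

6


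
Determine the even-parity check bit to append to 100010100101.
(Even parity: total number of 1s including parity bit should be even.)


Number of 1s in data: 5
Parity bit: 1

1


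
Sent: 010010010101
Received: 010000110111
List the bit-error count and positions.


XOR: 000010100010

3 error(s) at position(s): 4, 6, 10


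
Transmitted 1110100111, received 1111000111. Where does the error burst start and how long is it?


XOR: 0001100000

Burst at position 3, length 2


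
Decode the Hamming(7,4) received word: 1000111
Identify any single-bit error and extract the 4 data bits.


Syndrome = 5: error at position 5

Data: 0011 (corrected bit 5)


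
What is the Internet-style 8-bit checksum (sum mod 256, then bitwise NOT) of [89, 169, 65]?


Sum = 323 mod 256 = 67
Complement = 188

188


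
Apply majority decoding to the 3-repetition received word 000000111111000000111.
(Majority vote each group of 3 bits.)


Groups: 000, 000, 111, 111, 000, 000, 111
Majority votes: 0011001

0011001


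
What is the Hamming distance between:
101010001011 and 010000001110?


XOR: 111010000101
Count of 1s: 6

6


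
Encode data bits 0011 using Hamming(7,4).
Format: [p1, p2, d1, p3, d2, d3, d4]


Parity bits: p1=1, p2=0, p3=0

1000011


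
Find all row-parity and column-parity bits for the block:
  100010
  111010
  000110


Row parities: 000
Column parities: 011110

Row P: 000, Col P: 011110, Corner: 0


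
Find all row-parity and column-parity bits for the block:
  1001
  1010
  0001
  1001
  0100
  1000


Row parities: 001011
Column parities: 0111

Row P: 001011, Col P: 0111, Corner: 1


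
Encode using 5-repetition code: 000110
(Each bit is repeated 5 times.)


Each bit -> 5 copies

000000000000000111111111100000


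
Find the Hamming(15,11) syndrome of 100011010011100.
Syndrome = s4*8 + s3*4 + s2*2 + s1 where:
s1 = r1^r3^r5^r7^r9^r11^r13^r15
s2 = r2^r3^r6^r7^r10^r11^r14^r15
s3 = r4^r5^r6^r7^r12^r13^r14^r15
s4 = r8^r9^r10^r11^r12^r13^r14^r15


s1=0, s2=0, s3=0, s4=0

Syndrome = 0 (no error)


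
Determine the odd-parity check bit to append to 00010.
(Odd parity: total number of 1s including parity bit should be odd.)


Number of 1s in data: 1
Parity bit: 0

0


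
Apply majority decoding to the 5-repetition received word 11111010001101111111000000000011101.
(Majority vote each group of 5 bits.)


Groups: 11111, 01000, 11011, 11111, 00000, 00000, 11101
Majority votes: 1011001

1011001


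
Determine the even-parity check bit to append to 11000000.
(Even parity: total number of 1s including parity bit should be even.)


Number of 1s in data: 2
Parity bit: 0

0


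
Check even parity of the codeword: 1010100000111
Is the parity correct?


Number of 1s: 6

Yes, parity is correct (6 ones)


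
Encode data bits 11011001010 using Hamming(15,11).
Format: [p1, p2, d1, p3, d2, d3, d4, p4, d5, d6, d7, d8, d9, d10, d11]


Parity bits: p1=0, p2=1, p3=0, p4=1

011010111001010


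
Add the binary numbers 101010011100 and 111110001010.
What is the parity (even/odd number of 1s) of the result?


101010011100 = 2716
111110001010 = 3978
Sum = 6694 = 1101000100110
1s count = 6

even parity (6 ones in 1101000100110)


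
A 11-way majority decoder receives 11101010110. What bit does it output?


Ones: 7 out of 11
Threshold: 6

1 (7/11 voted 1)


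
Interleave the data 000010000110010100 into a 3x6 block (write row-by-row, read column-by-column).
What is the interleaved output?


Matrix:
  000010
  000110
  010100
Read columns: 000001000011110000

000001000011110000


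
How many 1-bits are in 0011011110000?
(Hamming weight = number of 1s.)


Counting 1s in 0011011110000

6


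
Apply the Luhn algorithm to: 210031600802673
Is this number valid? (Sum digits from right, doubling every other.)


Luhn sum = 40
40 mod 10 = 0

Valid (Luhn sum mod 10 = 0)


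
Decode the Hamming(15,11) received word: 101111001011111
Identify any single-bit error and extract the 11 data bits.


Syndrome = 7: error at position 7

Data: 11111011111 (corrected bit 7)


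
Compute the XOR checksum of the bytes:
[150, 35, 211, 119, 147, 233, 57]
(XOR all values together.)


XOR chain: 150 ^ 35 ^ 211 ^ 119 ^ 147 ^ 233 ^ 57 = 82

82


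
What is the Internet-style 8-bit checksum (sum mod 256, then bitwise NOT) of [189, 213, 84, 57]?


Sum = 543 mod 256 = 31
Complement = 224

224


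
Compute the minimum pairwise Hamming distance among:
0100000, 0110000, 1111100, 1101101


Comparing all pairs, minimum distance: 1
Can detect 0 errors, correct 0 errors

1


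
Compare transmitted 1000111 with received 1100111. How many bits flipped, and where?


XOR: 0100000

1 error(s) at position(s): 1


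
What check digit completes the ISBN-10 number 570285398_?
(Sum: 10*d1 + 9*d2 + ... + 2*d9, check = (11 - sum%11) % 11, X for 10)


Weighted sum: 255
255 mod 11 = 2

Check digit: 9


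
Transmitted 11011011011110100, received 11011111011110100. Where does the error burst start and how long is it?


XOR: 00000100000000000

Burst at position 5, length 1


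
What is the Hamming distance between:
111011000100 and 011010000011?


XOR: 100001000111
Count of 1s: 5

5


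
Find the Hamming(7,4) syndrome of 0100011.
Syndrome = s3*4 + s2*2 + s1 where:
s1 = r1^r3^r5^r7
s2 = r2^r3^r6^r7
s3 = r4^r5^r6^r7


s1=1, s2=1, s3=0

Syndrome = 3 (error at position 3)


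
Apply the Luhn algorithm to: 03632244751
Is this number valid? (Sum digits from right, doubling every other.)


Luhn sum = 45
45 mod 10 = 5

Invalid (Luhn sum mod 10 = 5)


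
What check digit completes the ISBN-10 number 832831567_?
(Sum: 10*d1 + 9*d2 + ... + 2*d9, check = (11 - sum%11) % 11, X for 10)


Weighted sum: 254
254 mod 11 = 1

Check digit: X


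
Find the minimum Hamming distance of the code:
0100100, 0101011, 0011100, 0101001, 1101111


Comparing all pairs, minimum distance: 1
Can detect 0 errors, correct 0 errors

1


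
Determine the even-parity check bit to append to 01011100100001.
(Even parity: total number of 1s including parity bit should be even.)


Number of 1s in data: 6
Parity bit: 0

0


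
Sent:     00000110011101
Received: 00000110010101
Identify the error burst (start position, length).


XOR: 00000000001000

Burst at position 10, length 1


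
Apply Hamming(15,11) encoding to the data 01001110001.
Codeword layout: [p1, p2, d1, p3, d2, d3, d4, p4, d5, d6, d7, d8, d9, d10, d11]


Parity bits: p1=0, p2=1, p3=0, p4=0

010010001110001


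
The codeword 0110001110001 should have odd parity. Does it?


Number of 1s: 6

No, parity error (6 ones)


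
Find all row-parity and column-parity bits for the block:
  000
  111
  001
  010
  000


Row parities: 01110
Column parities: 100

Row P: 01110, Col P: 100, Corner: 1


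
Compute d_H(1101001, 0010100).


XOR: 1111101
Count of 1s: 6

6


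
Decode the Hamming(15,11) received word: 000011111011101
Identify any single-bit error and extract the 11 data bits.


Syndrome = 0: no error detected

Data: 01111011101 (no errors)


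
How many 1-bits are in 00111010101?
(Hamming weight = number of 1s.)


Counting 1s in 00111010101

6


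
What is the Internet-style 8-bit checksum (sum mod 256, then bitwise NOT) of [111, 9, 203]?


Sum = 323 mod 256 = 67
Complement = 188

188


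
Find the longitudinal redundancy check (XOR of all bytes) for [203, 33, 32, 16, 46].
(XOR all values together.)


XOR chain: 203 ^ 33 ^ 32 ^ 16 ^ 46 = 244

244


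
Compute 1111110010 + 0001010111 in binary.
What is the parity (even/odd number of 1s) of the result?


1111110010 = 1010
0001010111 = 87
Sum = 1097 = 10001001001
1s count = 4

even parity (4 ones in 10001001001)


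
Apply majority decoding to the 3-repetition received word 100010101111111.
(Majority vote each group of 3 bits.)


Groups: 100, 010, 101, 111, 111
Majority votes: 00111

00111


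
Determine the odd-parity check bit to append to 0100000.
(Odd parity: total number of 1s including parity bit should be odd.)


Number of 1s in data: 1
Parity bit: 0

0


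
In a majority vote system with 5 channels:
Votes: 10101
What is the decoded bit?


Ones: 3 out of 5
Threshold: 3

1 (3/5 voted 1)


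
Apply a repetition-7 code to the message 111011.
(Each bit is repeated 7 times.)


Each bit -> 7 copies

111111111111111111111000000011111111111111


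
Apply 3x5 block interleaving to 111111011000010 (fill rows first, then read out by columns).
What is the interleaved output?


Matrix:
  11111
  10110
  00010
Read columns: 110100110111100

110100110111100


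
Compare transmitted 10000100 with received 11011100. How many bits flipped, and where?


XOR: 01011000

3 error(s) at position(s): 1, 3, 4


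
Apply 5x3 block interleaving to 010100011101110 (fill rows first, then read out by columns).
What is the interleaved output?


Matrix:
  010
  100
  011
  101
  110
Read columns: 010111010100110

010111010100110


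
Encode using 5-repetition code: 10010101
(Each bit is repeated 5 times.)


Each bit -> 5 copies

1111100000000001111100000111110000011111


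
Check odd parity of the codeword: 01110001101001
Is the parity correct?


Number of 1s: 7

Yes, parity is correct (7 ones)


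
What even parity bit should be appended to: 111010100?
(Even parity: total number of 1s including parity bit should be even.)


Number of 1s in data: 5
Parity bit: 1

1


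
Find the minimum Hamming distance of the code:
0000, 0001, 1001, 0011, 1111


Comparing all pairs, minimum distance: 1
Can detect 0 errors, correct 0 errors

1


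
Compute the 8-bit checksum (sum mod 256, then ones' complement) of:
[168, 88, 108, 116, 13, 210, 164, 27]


Sum = 894 mod 256 = 126
Complement = 129

129


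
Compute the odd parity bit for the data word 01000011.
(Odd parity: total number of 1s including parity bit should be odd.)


Number of 1s in data: 3
Parity bit: 0

0


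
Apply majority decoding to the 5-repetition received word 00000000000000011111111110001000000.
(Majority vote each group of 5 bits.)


Groups: 00000, 00000, 00000, 11111, 11111, 00010, 00000
Majority votes: 0001100

0001100


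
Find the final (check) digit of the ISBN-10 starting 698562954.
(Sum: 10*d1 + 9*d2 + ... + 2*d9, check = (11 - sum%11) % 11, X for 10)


Weighted sum: 345
345 mod 11 = 4

Check digit: 7


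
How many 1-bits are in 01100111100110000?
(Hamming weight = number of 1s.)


Counting 1s in 01100111100110000

8


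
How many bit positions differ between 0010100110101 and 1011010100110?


XOR: 1001110010011
Count of 1s: 7

7


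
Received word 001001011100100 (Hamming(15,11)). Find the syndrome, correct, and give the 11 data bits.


Syndrome = 3: error at position 3

Data: 00101100100 (corrected bit 3)


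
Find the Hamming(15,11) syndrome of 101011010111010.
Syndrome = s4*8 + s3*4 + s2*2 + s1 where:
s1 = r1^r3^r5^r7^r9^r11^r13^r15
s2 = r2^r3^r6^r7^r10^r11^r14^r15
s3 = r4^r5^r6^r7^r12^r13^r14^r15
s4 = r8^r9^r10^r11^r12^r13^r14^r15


s1=0, s2=1, s3=0, s4=1

Syndrome = 10 (error at position 10)


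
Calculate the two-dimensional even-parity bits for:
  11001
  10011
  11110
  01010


Row parities: 1100
Column parities: 11110

Row P: 1100, Col P: 11110, Corner: 0


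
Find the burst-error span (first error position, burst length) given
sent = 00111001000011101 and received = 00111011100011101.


XOR: 00000010100000000

Burst at position 6, length 3


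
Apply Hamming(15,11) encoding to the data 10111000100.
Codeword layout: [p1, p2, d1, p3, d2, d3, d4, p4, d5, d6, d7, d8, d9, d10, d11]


Parity bits: p1=0, p2=1, p3=1, p4=0

011101101000100


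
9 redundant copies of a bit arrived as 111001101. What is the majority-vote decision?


Ones: 6 out of 9
Threshold: 5

1 (6/9 voted 1)


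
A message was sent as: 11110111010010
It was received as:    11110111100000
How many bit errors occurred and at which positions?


XOR: 00000000110010

3 error(s) at position(s): 8, 9, 12


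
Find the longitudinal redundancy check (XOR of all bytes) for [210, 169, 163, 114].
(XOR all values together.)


XOR chain: 210 ^ 169 ^ 163 ^ 114 = 170

170


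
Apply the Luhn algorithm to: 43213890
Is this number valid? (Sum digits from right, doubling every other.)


Luhn sum = 39
39 mod 10 = 9

Invalid (Luhn sum mod 10 = 9)


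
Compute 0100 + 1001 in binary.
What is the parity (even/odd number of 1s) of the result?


0100 = 4
1001 = 9
Sum = 13 = 1101
1s count = 3

odd parity (3 ones in 1101)


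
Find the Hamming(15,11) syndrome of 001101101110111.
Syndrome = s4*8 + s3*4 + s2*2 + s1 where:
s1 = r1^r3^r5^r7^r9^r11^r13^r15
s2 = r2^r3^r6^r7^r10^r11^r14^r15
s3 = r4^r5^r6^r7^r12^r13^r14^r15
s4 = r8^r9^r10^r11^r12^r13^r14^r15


s1=0, s2=1, s3=0, s4=0

Syndrome = 2 (error at position 2)


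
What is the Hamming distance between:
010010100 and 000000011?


XOR: 010010111
Count of 1s: 5

5


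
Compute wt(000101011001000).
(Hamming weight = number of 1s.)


Counting 1s in 000101011001000

5


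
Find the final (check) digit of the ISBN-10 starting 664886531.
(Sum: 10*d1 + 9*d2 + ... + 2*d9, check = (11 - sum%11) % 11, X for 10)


Weighted sum: 311
311 mod 11 = 3

Check digit: 8


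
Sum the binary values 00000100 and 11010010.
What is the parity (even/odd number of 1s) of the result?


00000100 = 4
11010010 = 210
Sum = 214 = 11010110
1s count = 5

odd parity (5 ones in 11010110)


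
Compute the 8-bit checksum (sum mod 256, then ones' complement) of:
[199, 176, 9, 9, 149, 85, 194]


Sum = 821 mod 256 = 53
Complement = 202

202


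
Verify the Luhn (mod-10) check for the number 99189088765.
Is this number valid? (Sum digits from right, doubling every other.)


Luhn sum = 65
65 mod 10 = 5

Invalid (Luhn sum mod 10 = 5)


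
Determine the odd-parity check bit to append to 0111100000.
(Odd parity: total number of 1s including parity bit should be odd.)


Number of 1s in data: 4
Parity bit: 1

1


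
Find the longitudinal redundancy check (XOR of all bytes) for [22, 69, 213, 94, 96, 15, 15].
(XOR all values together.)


XOR chain: 22 ^ 69 ^ 213 ^ 94 ^ 96 ^ 15 ^ 15 = 184

184


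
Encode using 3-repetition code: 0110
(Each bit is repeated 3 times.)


Each bit -> 3 copies

000111111000


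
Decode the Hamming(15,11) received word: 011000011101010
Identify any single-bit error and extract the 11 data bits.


Syndrome = 8: error at position 8

Data: 10001101010 (corrected bit 8)


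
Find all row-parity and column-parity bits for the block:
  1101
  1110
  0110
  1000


Row parities: 1101
Column parities: 1101

Row P: 1101, Col P: 1101, Corner: 1


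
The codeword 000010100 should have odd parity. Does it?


Number of 1s: 2

No, parity error (2 ones)


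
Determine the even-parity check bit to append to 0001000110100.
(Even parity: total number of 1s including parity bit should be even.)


Number of 1s in data: 4
Parity bit: 0

0


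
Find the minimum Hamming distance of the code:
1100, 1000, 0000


Comparing all pairs, minimum distance: 1
Can detect 0 errors, correct 0 errors

1


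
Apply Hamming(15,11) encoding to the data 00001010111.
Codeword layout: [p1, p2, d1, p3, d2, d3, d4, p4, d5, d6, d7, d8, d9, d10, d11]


Parity bits: p1=0, p2=1, p3=1, p4=1

010100011010111


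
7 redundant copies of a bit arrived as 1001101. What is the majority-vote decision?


Ones: 4 out of 7
Threshold: 4

1 (4/7 voted 1)


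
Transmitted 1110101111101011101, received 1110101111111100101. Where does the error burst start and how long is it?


XOR: 0000000000010111000

Burst at position 11, length 5


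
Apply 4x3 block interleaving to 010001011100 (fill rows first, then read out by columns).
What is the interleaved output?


Matrix:
  010
  001
  011
  100
Read columns: 000110100110

000110100110


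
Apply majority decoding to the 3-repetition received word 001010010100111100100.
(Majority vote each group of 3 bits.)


Groups: 001, 010, 010, 100, 111, 100, 100
Majority votes: 0000100

0000100


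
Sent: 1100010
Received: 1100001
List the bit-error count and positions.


XOR: 0000011

2 error(s) at position(s): 5, 6


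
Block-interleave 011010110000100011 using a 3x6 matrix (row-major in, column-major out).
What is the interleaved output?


Matrix:
  011010
  110000
  100011
Read columns: 011110100000101001

011110100000101001


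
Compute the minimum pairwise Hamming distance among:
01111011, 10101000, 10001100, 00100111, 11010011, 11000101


Comparing all pairs, minimum distance: 2
Can detect 1 errors, correct 0 errors

2


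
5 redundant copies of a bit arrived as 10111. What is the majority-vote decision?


Ones: 4 out of 5
Threshold: 3

1 (4/5 voted 1)


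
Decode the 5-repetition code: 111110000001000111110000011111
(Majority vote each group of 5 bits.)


Groups: 11111, 00000, 01000, 11111, 00000, 11111
Majority votes: 100101

100101


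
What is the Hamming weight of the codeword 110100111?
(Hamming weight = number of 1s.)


Counting 1s in 110100111

6


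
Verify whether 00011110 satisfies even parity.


Number of 1s: 4

Yes, parity is correct (4 ones)


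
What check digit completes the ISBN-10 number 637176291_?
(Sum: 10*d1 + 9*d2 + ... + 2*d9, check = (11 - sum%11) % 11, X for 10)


Weighted sum: 259
259 mod 11 = 6

Check digit: 5


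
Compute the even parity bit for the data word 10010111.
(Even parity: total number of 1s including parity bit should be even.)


Number of 1s in data: 5
Parity bit: 1

1


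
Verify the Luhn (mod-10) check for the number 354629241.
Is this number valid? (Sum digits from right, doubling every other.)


Luhn sum = 33
33 mod 10 = 3

Invalid (Luhn sum mod 10 = 3)


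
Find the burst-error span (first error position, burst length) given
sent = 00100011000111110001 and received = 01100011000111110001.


XOR: 01000000000000000000

Burst at position 1, length 1


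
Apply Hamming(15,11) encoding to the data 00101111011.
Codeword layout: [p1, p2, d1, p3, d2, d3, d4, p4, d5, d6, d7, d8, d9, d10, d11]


Parity bits: p1=1, p2=1, p3=0, p4=0

110001001111011


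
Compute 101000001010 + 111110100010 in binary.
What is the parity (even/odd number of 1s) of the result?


101000001010 = 2570
111110100010 = 4002
Sum = 6572 = 1100110101100
1s count = 7

odd parity (7 ones in 1100110101100)


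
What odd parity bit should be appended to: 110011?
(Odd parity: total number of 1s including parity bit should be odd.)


Number of 1s in data: 4
Parity bit: 1

1


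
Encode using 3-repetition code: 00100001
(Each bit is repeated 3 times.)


Each bit -> 3 copies

000000111000000000000111


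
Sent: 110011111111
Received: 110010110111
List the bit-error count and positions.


XOR: 000001001000

2 error(s) at position(s): 5, 8


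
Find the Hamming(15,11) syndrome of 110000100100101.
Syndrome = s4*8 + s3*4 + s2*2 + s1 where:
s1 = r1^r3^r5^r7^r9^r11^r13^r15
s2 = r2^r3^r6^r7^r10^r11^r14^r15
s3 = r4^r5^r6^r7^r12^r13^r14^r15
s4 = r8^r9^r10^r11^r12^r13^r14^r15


s1=0, s2=0, s3=1, s4=1

Syndrome = 12 (error at position 12)


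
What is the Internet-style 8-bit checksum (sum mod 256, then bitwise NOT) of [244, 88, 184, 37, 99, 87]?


Sum = 739 mod 256 = 227
Complement = 28

28


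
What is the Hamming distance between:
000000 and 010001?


XOR: 010001
Count of 1s: 2

2


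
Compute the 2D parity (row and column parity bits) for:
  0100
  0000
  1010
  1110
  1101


Row parities: 10011
Column parities: 1101

Row P: 10011, Col P: 1101, Corner: 1


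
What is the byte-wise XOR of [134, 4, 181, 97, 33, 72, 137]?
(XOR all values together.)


XOR chain: 134 ^ 4 ^ 181 ^ 97 ^ 33 ^ 72 ^ 137 = 182

182


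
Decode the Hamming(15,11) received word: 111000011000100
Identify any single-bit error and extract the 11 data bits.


Syndrome = 12: error at position 12

Data: 10001001100 (corrected bit 12)


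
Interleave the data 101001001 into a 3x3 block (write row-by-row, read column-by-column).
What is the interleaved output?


Matrix:
  101
  001
  001
Read columns: 100000111

100000111


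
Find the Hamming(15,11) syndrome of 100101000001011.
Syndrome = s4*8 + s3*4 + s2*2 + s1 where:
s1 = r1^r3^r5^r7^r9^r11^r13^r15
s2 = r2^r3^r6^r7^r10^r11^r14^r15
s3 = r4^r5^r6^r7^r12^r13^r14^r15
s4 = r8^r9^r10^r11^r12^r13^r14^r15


s1=0, s2=1, s3=1, s4=1

Syndrome = 14 (error at position 14)


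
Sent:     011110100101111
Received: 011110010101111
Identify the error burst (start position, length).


XOR: 000000110000000

Burst at position 6, length 2


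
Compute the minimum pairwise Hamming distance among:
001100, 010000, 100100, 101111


Comparing all pairs, minimum distance: 2
Can detect 1 errors, correct 0 errors

2


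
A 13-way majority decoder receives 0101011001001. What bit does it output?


Ones: 6 out of 13
Threshold: 7

0 (6/13 voted 1)


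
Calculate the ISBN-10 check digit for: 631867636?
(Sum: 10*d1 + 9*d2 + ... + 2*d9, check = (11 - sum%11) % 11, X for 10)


Weighted sum: 267
267 mod 11 = 3

Check digit: 8


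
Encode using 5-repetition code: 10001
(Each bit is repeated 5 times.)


Each bit -> 5 copies

1111100000000000000011111


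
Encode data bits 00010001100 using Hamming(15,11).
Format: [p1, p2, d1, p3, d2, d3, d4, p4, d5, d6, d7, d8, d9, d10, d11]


Parity bits: p1=0, p2=1, p3=1, p4=0

010100100001100


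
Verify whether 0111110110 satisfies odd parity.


Number of 1s: 7

Yes, parity is correct (7 ones)


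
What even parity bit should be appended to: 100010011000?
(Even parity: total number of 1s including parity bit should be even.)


Number of 1s in data: 4
Parity bit: 0

0


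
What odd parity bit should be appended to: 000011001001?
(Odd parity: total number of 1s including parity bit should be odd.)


Number of 1s in data: 4
Parity bit: 1

1


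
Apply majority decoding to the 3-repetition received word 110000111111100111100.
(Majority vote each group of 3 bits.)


Groups: 110, 000, 111, 111, 100, 111, 100
Majority votes: 1011010

1011010


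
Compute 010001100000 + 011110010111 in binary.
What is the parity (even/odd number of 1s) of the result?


010001100000 = 1120
011110010111 = 1943
Sum = 3063 = 101111110111
1s count = 10

even parity (10 ones in 101111110111)


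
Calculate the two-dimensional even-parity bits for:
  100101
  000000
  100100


Row parities: 100
Column parities: 000001

Row P: 100, Col P: 000001, Corner: 1


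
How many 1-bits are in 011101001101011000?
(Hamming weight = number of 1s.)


Counting 1s in 011101001101011000

9


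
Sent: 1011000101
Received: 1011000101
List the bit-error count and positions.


XOR: 0000000000

0 errors (received matches sent)


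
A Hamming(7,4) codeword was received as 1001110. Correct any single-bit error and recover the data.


Syndrome = 6: error at position 6

Data: 0100 (corrected bit 6)


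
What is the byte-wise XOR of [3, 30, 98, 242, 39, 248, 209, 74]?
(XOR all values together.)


XOR chain: 3 ^ 30 ^ 98 ^ 242 ^ 39 ^ 248 ^ 209 ^ 74 = 201

201


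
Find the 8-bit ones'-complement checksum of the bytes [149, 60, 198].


Sum = 407 mod 256 = 151
Complement = 104

104
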